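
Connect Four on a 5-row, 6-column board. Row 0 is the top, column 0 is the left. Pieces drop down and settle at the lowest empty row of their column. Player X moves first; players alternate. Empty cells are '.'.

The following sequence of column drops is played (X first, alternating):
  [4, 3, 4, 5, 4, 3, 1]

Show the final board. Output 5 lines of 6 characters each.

Move 1: X drops in col 4, lands at row 4
Move 2: O drops in col 3, lands at row 4
Move 3: X drops in col 4, lands at row 3
Move 4: O drops in col 5, lands at row 4
Move 5: X drops in col 4, lands at row 2
Move 6: O drops in col 3, lands at row 3
Move 7: X drops in col 1, lands at row 4

Answer: ......
......
....X.
...OX.
.X.OXO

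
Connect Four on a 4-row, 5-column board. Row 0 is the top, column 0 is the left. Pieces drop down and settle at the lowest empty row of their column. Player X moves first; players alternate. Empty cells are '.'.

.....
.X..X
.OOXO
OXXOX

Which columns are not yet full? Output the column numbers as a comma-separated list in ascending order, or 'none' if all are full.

col 0: top cell = '.' → open
col 1: top cell = '.' → open
col 2: top cell = '.' → open
col 3: top cell = '.' → open
col 4: top cell = '.' → open

Answer: 0,1,2,3,4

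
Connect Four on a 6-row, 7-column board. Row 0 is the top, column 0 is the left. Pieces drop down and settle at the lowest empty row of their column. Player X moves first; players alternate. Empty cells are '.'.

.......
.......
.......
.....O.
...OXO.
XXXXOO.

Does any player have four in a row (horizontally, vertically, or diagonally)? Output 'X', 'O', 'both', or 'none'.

X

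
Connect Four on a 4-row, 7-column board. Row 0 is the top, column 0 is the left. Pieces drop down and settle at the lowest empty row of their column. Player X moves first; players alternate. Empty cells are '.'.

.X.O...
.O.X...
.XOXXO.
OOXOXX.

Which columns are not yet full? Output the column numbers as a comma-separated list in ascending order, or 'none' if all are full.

col 0: top cell = '.' → open
col 1: top cell = 'X' → FULL
col 2: top cell = '.' → open
col 3: top cell = 'O' → FULL
col 4: top cell = '.' → open
col 5: top cell = '.' → open
col 6: top cell = '.' → open

Answer: 0,2,4,5,6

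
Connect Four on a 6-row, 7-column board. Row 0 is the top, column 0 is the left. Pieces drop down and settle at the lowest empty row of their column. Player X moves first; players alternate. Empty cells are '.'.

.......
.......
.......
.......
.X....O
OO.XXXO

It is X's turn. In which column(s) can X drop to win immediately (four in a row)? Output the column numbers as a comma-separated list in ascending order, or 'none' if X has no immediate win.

col 0: drop X → no win
col 1: drop X → no win
col 2: drop X → WIN!
col 3: drop X → no win
col 4: drop X → no win
col 5: drop X → no win
col 6: drop X → no win

Answer: 2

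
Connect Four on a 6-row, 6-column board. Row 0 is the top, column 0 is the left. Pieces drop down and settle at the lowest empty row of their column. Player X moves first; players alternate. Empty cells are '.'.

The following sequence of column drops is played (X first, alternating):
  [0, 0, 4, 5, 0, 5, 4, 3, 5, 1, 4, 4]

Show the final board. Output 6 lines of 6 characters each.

Move 1: X drops in col 0, lands at row 5
Move 2: O drops in col 0, lands at row 4
Move 3: X drops in col 4, lands at row 5
Move 4: O drops in col 5, lands at row 5
Move 5: X drops in col 0, lands at row 3
Move 6: O drops in col 5, lands at row 4
Move 7: X drops in col 4, lands at row 4
Move 8: O drops in col 3, lands at row 5
Move 9: X drops in col 5, lands at row 3
Move 10: O drops in col 1, lands at row 5
Move 11: X drops in col 4, lands at row 3
Move 12: O drops in col 4, lands at row 2

Answer: ......
......
....O.
X...XX
O...XO
XO.OXO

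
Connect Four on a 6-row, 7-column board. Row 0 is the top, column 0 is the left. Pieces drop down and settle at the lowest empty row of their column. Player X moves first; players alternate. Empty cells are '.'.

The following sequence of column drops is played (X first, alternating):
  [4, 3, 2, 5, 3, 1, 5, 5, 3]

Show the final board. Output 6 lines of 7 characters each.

Move 1: X drops in col 4, lands at row 5
Move 2: O drops in col 3, lands at row 5
Move 3: X drops in col 2, lands at row 5
Move 4: O drops in col 5, lands at row 5
Move 5: X drops in col 3, lands at row 4
Move 6: O drops in col 1, lands at row 5
Move 7: X drops in col 5, lands at row 4
Move 8: O drops in col 5, lands at row 3
Move 9: X drops in col 3, lands at row 3

Answer: .......
.......
.......
...X.O.
...X.X.
.OXOXO.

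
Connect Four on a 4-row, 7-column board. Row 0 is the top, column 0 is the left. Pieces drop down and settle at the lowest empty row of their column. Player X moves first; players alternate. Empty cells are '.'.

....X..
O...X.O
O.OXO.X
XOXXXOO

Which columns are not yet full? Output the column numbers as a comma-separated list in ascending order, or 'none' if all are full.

Answer: 0,1,2,3,5,6

Derivation:
col 0: top cell = '.' → open
col 1: top cell = '.' → open
col 2: top cell = '.' → open
col 3: top cell = '.' → open
col 4: top cell = 'X' → FULL
col 5: top cell = '.' → open
col 6: top cell = '.' → open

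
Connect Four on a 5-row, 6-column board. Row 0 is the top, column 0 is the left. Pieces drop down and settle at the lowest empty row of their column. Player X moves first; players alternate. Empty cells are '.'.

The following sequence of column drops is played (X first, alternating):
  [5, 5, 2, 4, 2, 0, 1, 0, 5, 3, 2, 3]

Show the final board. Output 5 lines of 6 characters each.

Answer: ......
......
..X..X
O.XO.O
OXXOOX

Derivation:
Move 1: X drops in col 5, lands at row 4
Move 2: O drops in col 5, lands at row 3
Move 3: X drops in col 2, lands at row 4
Move 4: O drops in col 4, lands at row 4
Move 5: X drops in col 2, lands at row 3
Move 6: O drops in col 0, lands at row 4
Move 7: X drops in col 1, lands at row 4
Move 8: O drops in col 0, lands at row 3
Move 9: X drops in col 5, lands at row 2
Move 10: O drops in col 3, lands at row 4
Move 11: X drops in col 2, lands at row 2
Move 12: O drops in col 3, lands at row 3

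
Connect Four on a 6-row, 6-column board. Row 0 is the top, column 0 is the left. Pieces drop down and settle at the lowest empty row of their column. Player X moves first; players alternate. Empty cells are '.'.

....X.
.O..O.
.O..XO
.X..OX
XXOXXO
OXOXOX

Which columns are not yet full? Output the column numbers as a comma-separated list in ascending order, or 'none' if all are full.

Answer: 0,1,2,3,5

Derivation:
col 0: top cell = '.' → open
col 1: top cell = '.' → open
col 2: top cell = '.' → open
col 3: top cell = '.' → open
col 4: top cell = 'X' → FULL
col 5: top cell = '.' → open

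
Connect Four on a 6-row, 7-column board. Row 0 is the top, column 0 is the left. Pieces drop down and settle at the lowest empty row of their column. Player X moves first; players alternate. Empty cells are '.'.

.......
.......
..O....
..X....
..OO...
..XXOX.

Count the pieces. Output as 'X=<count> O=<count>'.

X=4 O=4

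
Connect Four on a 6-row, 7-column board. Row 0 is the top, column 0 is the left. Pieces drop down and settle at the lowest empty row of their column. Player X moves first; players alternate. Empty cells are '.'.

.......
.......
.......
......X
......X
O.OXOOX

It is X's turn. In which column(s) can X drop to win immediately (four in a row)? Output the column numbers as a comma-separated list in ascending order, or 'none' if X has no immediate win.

Answer: 6

Derivation:
col 0: drop X → no win
col 1: drop X → no win
col 2: drop X → no win
col 3: drop X → no win
col 4: drop X → no win
col 5: drop X → no win
col 6: drop X → WIN!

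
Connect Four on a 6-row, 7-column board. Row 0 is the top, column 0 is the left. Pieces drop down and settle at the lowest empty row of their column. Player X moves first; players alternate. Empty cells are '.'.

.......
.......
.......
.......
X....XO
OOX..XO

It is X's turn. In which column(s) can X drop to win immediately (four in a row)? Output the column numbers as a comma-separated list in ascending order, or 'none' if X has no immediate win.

col 0: drop X → no win
col 1: drop X → no win
col 2: drop X → no win
col 3: drop X → no win
col 4: drop X → no win
col 5: drop X → no win
col 6: drop X → no win

Answer: none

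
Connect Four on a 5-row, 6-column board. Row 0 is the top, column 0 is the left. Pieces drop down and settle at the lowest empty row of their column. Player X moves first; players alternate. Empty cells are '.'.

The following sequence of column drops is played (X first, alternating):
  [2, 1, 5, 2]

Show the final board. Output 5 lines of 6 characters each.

Move 1: X drops in col 2, lands at row 4
Move 2: O drops in col 1, lands at row 4
Move 3: X drops in col 5, lands at row 4
Move 4: O drops in col 2, lands at row 3

Answer: ......
......
......
..O...
.OX..X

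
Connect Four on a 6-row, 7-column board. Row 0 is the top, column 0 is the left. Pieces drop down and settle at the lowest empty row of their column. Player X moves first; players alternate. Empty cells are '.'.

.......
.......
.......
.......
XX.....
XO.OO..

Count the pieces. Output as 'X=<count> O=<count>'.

X=3 O=3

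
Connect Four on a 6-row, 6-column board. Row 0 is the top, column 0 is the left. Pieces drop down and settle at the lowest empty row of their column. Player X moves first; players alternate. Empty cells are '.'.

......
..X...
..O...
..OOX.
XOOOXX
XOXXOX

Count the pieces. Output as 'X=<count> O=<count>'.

X=9 O=8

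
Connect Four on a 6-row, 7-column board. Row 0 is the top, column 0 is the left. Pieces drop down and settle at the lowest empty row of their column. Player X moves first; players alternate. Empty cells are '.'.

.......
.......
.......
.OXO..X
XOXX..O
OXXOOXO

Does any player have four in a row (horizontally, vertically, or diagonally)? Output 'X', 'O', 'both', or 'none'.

none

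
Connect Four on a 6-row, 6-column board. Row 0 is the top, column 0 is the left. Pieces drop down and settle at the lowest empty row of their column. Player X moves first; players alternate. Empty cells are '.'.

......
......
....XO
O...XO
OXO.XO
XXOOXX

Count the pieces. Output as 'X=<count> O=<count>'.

X=8 O=8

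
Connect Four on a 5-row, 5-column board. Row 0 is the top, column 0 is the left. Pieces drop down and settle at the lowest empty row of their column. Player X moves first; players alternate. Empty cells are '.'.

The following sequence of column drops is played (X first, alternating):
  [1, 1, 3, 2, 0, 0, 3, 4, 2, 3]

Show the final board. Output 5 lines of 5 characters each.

Move 1: X drops in col 1, lands at row 4
Move 2: O drops in col 1, lands at row 3
Move 3: X drops in col 3, lands at row 4
Move 4: O drops in col 2, lands at row 4
Move 5: X drops in col 0, lands at row 4
Move 6: O drops in col 0, lands at row 3
Move 7: X drops in col 3, lands at row 3
Move 8: O drops in col 4, lands at row 4
Move 9: X drops in col 2, lands at row 3
Move 10: O drops in col 3, lands at row 2

Answer: .....
.....
...O.
OOXX.
XXOXO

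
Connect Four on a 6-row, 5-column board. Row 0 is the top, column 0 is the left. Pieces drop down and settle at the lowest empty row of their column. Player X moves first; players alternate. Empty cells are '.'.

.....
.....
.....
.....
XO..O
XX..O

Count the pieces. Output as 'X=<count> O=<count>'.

X=3 O=3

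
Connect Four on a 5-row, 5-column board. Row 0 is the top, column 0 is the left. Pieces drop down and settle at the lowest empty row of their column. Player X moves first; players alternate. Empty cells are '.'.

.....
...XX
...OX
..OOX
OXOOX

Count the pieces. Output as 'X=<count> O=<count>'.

X=6 O=6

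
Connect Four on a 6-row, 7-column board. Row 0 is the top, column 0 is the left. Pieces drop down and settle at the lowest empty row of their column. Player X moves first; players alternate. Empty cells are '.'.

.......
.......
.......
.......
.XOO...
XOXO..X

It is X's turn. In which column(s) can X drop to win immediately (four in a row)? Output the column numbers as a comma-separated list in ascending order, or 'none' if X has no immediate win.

col 0: drop X → no win
col 1: drop X → no win
col 2: drop X → no win
col 3: drop X → no win
col 4: drop X → no win
col 5: drop X → no win
col 6: drop X → no win

Answer: none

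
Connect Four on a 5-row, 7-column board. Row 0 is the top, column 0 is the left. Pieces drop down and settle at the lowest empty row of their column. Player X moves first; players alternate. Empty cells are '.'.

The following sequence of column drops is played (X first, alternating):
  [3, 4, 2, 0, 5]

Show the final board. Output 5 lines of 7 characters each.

Answer: .......
.......
.......
.......
O.XXOX.

Derivation:
Move 1: X drops in col 3, lands at row 4
Move 2: O drops in col 4, lands at row 4
Move 3: X drops in col 2, lands at row 4
Move 4: O drops in col 0, lands at row 4
Move 5: X drops in col 5, lands at row 4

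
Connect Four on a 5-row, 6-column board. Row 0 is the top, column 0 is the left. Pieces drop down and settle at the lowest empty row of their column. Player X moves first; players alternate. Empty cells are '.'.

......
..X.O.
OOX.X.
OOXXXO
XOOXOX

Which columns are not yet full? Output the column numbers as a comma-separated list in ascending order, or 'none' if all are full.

col 0: top cell = '.' → open
col 1: top cell = '.' → open
col 2: top cell = '.' → open
col 3: top cell = '.' → open
col 4: top cell = '.' → open
col 5: top cell = '.' → open

Answer: 0,1,2,3,4,5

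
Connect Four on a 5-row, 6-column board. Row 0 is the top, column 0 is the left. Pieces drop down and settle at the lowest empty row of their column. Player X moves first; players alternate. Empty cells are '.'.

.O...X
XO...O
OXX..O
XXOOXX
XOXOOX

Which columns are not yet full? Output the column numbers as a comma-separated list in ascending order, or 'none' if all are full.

Answer: 0,2,3,4

Derivation:
col 0: top cell = '.' → open
col 1: top cell = 'O' → FULL
col 2: top cell = '.' → open
col 3: top cell = '.' → open
col 4: top cell = '.' → open
col 5: top cell = 'X' → FULL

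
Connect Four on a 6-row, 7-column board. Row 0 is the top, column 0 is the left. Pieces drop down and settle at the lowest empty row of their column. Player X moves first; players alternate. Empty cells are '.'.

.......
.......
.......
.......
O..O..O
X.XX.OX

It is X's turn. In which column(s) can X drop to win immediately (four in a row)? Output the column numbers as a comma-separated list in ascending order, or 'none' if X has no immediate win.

Answer: 1

Derivation:
col 0: drop X → no win
col 1: drop X → WIN!
col 2: drop X → no win
col 3: drop X → no win
col 4: drop X → no win
col 5: drop X → no win
col 6: drop X → no win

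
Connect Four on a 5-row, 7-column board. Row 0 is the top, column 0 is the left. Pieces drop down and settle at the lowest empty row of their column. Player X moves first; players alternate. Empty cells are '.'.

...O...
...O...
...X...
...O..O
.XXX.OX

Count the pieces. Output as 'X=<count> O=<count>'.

X=5 O=5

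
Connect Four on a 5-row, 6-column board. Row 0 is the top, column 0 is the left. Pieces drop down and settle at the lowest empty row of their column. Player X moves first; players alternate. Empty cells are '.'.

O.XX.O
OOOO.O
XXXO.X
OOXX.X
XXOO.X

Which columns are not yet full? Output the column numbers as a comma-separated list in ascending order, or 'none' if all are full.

col 0: top cell = 'O' → FULL
col 1: top cell = '.' → open
col 2: top cell = 'X' → FULL
col 3: top cell = 'X' → FULL
col 4: top cell = '.' → open
col 5: top cell = 'O' → FULL

Answer: 1,4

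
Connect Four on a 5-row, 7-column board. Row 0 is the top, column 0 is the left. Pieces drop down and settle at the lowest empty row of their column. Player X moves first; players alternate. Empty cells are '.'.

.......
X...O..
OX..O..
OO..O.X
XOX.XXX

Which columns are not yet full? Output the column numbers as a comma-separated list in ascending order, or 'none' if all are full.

col 0: top cell = '.' → open
col 1: top cell = '.' → open
col 2: top cell = '.' → open
col 3: top cell = '.' → open
col 4: top cell = '.' → open
col 5: top cell = '.' → open
col 6: top cell = '.' → open

Answer: 0,1,2,3,4,5,6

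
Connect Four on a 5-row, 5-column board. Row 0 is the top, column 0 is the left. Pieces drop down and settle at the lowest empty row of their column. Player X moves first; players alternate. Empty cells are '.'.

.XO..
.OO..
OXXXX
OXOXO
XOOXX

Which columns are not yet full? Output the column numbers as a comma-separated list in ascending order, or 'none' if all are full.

col 0: top cell = '.' → open
col 1: top cell = 'X' → FULL
col 2: top cell = 'O' → FULL
col 3: top cell = '.' → open
col 4: top cell = '.' → open

Answer: 0,3,4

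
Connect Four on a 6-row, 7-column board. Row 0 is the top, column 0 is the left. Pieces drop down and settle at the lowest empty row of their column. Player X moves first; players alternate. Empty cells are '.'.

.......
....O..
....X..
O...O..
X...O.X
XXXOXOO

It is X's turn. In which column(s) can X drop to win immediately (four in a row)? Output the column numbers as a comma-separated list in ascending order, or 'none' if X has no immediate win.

col 0: drop X → no win
col 1: drop X → no win
col 2: drop X → no win
col 3: drop X → no win
col 4: drop X → no win
col 5: drop X → no win
col 6: drop X → no win

Answer: none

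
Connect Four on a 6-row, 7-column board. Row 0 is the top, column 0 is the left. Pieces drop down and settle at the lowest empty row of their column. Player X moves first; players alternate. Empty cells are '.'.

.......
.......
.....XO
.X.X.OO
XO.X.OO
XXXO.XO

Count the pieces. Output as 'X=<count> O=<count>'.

X=9 O=8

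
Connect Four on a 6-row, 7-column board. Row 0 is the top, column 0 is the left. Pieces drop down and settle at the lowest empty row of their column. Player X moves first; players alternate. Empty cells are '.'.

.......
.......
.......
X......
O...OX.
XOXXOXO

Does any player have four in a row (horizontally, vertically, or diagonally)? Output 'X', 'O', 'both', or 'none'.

none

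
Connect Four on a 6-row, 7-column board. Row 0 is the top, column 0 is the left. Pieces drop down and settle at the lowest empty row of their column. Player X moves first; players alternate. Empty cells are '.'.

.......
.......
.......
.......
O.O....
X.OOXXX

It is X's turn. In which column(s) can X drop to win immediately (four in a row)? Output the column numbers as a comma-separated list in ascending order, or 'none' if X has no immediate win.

Answer: none

Derivation:
col 0: drop X → no win
col 1: drop X → no win
col 2: drop X → no win
col 3: drop X → no win
col 4: drop X → no win
col 5: drop X → no win
col 6: drop X → no win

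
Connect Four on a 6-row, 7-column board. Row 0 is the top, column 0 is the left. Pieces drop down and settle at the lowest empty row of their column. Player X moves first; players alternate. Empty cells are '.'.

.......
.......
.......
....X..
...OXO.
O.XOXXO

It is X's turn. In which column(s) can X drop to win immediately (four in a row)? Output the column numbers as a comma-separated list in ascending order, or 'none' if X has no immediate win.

Answer: 4

Derivation:
col 0: drop X → no win
col 1: drop X → no win
col 2: drop X → no win
col 3: drop X → no win
col 4: drop X → WIN!
col 5: drop X → no win
col 6: drop X → no win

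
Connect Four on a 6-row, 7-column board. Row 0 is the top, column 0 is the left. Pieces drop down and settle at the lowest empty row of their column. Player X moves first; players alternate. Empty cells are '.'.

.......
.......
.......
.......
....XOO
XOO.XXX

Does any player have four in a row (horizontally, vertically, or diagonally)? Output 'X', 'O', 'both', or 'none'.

none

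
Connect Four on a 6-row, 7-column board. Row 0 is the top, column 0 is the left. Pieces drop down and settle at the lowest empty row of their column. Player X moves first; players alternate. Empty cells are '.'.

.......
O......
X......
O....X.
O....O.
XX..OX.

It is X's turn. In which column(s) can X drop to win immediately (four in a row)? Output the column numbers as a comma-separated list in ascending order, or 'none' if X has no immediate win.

col 0: drop X → no win
col 1: drop X → no win
col 2: drop X → no win
col 3: drop X → no win
col 4: drop X → no win
col 5: drop X → no win
col 6: drop X → no win

Answer: none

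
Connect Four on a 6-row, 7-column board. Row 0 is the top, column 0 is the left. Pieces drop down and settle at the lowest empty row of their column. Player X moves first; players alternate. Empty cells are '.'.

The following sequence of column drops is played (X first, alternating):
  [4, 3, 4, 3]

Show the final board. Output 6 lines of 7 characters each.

Move 1: X drops in col 4, lands at row 5
Move 2: O drops in col 3, lands at row 5
Move 3: X drops in col 4, lands at row 4
Move 4: O drops in col 3, lands at row 4

Answer: .......
.......
.......
.......
...OX..
...OX..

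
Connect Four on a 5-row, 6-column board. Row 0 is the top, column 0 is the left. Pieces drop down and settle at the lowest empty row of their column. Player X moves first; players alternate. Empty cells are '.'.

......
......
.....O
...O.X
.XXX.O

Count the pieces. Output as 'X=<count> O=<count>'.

X=4 O=3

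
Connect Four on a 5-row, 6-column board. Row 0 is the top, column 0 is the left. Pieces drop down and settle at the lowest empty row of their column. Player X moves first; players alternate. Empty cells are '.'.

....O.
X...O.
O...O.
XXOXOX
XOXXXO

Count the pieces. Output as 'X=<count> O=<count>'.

X=9 O=8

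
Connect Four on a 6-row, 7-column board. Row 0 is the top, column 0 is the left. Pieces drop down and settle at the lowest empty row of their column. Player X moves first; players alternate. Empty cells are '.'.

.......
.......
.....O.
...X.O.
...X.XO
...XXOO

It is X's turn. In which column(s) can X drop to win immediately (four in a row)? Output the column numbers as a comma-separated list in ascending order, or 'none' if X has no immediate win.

Answer: 3

Derivation:
col 0: drop X → no win
col 1: drop X → no win
col 2: drop X → no win
col 3: drop X → WIN!
col 4: drop X → no win
col 5: drop X → no win
col 6: drop X → no win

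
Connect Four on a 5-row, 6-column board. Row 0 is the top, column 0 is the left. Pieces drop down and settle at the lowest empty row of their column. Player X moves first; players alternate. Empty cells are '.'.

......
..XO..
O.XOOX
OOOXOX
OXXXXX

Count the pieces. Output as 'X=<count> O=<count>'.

X=10 O=9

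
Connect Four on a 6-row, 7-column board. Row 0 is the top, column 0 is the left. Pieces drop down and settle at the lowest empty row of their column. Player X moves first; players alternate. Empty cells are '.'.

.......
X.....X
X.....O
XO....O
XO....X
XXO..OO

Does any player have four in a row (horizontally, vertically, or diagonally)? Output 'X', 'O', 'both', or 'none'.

X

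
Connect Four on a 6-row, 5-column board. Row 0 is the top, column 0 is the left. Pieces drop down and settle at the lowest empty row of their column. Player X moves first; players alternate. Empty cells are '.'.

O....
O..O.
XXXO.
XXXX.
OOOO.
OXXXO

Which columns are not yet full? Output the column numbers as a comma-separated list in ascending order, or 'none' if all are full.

Answer: 1,2,3,4

Derivation:
col 0: top cell = 'O' → FULL
col 1: top cell = '.' → open
col 2: top cell = '.' → open
col 3: top cell = '.' → open
col 4: top cell = '.' → open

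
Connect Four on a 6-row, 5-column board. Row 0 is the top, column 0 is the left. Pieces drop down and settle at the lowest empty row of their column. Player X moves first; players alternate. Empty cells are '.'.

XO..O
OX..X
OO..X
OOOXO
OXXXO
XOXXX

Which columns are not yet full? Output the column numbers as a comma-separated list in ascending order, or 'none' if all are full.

col 0: top cell = 'X' → FULL
col 1: top cell = 'O' → FULL
col 2: top cell = '.' → open
col 3: top cell = '.' → open
col 4: top cell = 'O' → FULL

Answer: 2,3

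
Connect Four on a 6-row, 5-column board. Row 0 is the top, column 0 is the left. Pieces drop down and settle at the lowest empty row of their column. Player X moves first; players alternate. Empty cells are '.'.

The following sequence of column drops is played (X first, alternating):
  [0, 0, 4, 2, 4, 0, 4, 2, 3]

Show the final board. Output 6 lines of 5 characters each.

Answer: .....
.....
.....
O...X
O.O.X
X.OXX

Derivation:
Move 1: X drops in col 0, lands at row 5
Move 2: O drops in col 0, lands at row 4
Move 3: X drops in col 4, lands at row 5
Move 4: O drops in col 2, lands at row 5
Move 5: X drops in col 4, lands at row 4
Move 6: O drops in col 0, lands at row 3
Move 7: X drops in col 4, lands at row 3
Move 8: O drops in col 2, lands at row 4
Move 9: X drops in col 3, lands at row 5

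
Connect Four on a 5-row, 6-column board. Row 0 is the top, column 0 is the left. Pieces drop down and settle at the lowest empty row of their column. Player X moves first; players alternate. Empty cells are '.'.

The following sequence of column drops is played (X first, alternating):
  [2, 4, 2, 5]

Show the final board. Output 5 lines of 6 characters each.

Move 1: X drops in col 2, lands at row 4
Move 2: O drops in col 4, lands at row 4
Move 3: X drops in col 2, lands at row 3
Move 4: O drops in col 5, lands at row 4

Answer: ......
......
......
..X...
..X.OO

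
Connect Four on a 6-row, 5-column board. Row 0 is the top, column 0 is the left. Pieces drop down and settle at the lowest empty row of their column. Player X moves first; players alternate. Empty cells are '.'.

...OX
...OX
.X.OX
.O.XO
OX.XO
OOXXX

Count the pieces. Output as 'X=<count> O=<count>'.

X=10 O=9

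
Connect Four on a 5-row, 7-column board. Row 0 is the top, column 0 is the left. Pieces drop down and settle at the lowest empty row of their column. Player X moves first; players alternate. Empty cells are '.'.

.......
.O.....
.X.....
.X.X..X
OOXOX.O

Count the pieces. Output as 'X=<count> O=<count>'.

X=6 O=5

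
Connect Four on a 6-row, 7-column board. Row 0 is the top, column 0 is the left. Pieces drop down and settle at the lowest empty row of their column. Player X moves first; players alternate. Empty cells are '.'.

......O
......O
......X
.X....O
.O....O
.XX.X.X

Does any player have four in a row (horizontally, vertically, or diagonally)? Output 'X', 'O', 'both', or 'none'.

none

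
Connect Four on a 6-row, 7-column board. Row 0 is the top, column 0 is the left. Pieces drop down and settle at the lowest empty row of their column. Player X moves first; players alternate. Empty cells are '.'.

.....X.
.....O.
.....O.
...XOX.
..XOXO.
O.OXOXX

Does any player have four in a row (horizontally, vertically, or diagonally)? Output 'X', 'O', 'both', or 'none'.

O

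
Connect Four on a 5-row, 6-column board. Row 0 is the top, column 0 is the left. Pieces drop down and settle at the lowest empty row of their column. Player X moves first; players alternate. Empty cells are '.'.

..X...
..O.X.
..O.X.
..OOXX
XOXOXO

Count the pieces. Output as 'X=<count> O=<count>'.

X=8 O=7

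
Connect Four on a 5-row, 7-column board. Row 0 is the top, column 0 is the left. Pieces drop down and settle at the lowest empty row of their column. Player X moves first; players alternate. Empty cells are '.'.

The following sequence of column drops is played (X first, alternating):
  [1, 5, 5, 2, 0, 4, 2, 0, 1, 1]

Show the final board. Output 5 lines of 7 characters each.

Move 1: X drops in col 1, lands at row 4
Move 2: O drops in col 5, lands at row 4
Move 3: X drops in col 5, lands at row 3
Move 4: O drops in col 2, lands at row 4
Move 5: X drops in col 0, lands at row 4
Move 6: O drops in col 4, lands at row 4
Move 7: X drops in col 2, lands at row 3
Move 8: O drops in col 0, lands at row 3
Move 9: X drops in col 1, lands at row 3
Move 10: O drops in col 1, lands at row 2

Answer: .......
.......
.O.....
OXX..X.
XXO.OO.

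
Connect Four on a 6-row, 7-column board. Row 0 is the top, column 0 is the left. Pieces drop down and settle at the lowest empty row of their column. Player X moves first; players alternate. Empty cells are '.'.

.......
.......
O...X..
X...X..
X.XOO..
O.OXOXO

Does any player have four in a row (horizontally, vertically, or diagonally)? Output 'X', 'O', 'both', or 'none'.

none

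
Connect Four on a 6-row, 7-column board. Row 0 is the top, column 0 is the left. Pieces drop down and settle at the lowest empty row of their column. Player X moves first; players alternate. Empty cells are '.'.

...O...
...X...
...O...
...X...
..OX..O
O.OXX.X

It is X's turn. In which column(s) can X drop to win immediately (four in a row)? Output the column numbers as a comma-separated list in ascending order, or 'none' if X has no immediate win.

Answer: 5

Derivation:
col 0: drop X → no win
col 1: drop X → no win
col 2: drop X → no win
col 4: drop X → no win
col 5: drop X → WIN!
col 6: drop X → no win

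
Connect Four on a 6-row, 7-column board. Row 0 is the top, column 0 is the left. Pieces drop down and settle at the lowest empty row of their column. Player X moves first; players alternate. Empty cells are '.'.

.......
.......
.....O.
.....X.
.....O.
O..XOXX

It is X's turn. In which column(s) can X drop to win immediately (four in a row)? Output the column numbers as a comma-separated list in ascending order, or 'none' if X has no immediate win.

Answer: none

Derivation:
col 0: drop X → no win
col 1: drop X → no win
col 2: drop X → no win
col 3: drop X → no win
col 4: drop X → no win
col 5: drop X → no win
col 6: drop X → no win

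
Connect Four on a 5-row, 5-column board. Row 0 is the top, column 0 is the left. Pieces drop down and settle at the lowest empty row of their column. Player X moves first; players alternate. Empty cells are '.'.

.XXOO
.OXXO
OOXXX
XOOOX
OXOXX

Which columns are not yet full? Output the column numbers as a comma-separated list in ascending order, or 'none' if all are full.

col 0: top cell = '.' → open
col 1: top cell = 'X' → FULL
col 2: top cell = 'X' → FULL
col 3: top cell = 'O' → FULL
col 4: top cell = 'O' → FULL

Answer: 0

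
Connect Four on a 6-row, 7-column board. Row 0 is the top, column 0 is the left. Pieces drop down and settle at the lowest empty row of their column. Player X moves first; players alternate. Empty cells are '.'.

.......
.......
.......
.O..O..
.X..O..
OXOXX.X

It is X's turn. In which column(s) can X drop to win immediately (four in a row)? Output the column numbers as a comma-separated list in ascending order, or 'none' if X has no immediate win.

Answer: 5

Derivation:
col 0: drop X → no win
col 1: drop X → no win
col 2: drop X → no win
col 3: drop X → no win
col 4: drop X → no win
col 5: drop X → WIN!
col 6: drop X → no win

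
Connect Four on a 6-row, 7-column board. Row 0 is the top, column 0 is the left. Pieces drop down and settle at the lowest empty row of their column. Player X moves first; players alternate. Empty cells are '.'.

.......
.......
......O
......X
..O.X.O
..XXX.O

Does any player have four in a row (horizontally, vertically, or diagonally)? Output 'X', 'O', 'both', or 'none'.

none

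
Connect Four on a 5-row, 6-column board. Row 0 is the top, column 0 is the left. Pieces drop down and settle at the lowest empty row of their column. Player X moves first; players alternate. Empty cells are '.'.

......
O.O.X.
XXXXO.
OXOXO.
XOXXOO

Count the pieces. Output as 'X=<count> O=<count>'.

X=10 O=9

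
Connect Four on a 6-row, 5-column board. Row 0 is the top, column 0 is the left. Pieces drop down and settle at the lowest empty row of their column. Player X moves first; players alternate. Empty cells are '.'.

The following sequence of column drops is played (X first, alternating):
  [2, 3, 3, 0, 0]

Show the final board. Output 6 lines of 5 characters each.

Move 1: X drops in col 2, lands at row 5
Move 2: O drops in col 3, lands at row 5
Move 3: X drops in col 3, lands at row 4
Move 4: O drops in col 0, lands at row 5
Move 5: X drops in col 0, lands at row 4

Answer: .....
.....
.....
.....
X..X.
O.XO.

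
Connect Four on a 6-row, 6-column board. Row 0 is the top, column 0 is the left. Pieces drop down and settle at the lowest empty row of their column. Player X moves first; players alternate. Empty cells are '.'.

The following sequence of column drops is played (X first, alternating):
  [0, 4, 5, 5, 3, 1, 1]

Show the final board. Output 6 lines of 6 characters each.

Move 1: X drops in col 0, lands at row 5
Move 2: O drops in col 4, lands at row 5
Move 3: X drops in col 5, lands at row 5
Move 4: O drops in col 5, lands at row 4
Move 5: X drops in col 3, lands at row 5
Move 6: O drops in col 1, lands at row 5
Move 7: X drops in col 1, lands at row 4

Answer: ......
......
......
......
.X...O
XO.XOX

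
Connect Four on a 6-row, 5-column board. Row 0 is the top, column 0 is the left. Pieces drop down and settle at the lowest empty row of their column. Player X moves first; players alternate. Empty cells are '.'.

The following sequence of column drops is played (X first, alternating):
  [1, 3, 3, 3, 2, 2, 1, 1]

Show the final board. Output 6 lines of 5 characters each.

Answer: .....
.....
.....
.O.O.
.XOX.
.XXO.

Derivation:
Move 1: X drops in col 1, lands at row 5
Move 2: O drops in col 3, lands at row 5
Move 3: X drops in col 3, lands at row 4
Move 4: O drops in col 3, lands at row 3
Move 5: X drops in col 2, lands at row 5
Move 6: O drops in col 2, lands at row 4
Move 7: X drops in col 1, lands at row 4
Move 8: O drops in col 1, lands at row 3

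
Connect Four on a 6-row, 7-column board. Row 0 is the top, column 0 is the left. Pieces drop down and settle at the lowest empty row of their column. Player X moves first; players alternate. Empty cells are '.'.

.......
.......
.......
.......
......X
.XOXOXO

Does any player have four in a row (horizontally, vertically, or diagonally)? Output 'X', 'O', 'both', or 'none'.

none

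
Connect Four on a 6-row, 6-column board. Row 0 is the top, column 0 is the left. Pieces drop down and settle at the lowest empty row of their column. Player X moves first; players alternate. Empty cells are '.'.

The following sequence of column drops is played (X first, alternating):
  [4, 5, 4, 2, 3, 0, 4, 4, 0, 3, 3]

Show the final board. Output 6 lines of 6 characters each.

Move 1: X drops in col 4, lands at row 5
Move 2: O drops in col 5, lands at row 5
Move 3: X drops in col 4, lands at row 4
Move 4: O drops in col 2, lands at row 5
Move 5: X drops in col 3, lands at row 5
Move 6: O drops in col 0, lands at row 5
Move 7: X drops in col 4, lands at row 3
Move 8: O drops in col 4, lands at row 2
Move 9: X drops in col 0, lands at row 4
Move 10: O drops in col 3, lands at row 4
Move 11: X drops in col 3, lands at row 3

Answer: ......
......
....O.
...XX.
X..OX.
O.OXXO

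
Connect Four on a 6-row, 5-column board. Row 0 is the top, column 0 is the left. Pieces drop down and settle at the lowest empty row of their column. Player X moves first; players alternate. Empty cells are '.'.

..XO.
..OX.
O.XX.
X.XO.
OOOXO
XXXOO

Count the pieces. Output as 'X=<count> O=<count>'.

X=10 O=10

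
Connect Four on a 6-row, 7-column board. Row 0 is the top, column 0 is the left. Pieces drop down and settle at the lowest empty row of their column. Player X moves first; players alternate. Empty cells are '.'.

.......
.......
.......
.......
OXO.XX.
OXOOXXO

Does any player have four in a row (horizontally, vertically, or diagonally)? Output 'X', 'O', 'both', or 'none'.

none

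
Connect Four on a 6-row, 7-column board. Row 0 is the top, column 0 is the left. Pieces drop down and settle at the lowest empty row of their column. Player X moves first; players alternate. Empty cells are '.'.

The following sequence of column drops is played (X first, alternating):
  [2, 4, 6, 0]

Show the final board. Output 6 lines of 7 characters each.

Move 1: X drops in col 2, lands at row 5
Move 2: O drops in col 4, lands at row 5
Move 3: X drops in col 6, lands at row 5
Move 4: O drops in col 0, lands at row 5

Answer: .......
.......
.......
.......
.......
O.X.O.X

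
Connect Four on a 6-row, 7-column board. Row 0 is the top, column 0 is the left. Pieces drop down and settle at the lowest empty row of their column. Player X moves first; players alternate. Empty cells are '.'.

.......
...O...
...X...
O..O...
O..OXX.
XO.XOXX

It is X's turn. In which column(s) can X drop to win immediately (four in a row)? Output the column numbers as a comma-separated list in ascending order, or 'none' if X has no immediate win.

col 0: drop X → no win
col 1: drop X → no win
col 2: drop X → no win
col 3: drop X → no win
col 4: drop X → WIN!
col 5: drop X → no win
col 6: drop X → no win

Answer: 4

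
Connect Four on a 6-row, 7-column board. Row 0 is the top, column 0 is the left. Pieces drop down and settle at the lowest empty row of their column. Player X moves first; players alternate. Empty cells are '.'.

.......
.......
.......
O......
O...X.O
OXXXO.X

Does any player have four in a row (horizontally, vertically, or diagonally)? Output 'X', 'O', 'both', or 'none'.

none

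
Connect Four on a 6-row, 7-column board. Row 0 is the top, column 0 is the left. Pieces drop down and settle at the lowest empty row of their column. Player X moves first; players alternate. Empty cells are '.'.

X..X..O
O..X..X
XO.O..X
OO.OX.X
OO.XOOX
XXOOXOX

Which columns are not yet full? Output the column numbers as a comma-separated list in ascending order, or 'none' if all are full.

col 0: top cell = 'X' → FULL
col 1: top cell = '.' → open
col 2: top cell = '.' → open
col 3: top cell = 'X' → FULL
col 4: top cell = '.' → open
col 5: top cell = '.' → open
col 6: top cell = 'O' → FULL

Answer: 1,2,4,5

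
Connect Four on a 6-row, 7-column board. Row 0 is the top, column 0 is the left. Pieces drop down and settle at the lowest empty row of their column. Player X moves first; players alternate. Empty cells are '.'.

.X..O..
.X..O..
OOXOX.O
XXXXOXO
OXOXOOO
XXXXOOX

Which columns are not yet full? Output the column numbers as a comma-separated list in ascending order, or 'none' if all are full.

col 0: top cell = '.' → open
col 1: top cell = 'X' → FULL
col 2: top cell = '.' → open
col 3: top cell = '.' → open
col 4: top cell = 'O' → FULL
col 5: top cell = '.' → open
col 6: top cell = '.' → open

Answer: 0,2,3,5,6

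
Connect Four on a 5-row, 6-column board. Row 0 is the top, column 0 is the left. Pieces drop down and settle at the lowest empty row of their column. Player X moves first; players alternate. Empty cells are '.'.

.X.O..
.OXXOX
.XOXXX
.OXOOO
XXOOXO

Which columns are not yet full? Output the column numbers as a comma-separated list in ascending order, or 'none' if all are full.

Answer: 0,2,4,5

Derivation:
col 0: top cell = '.' → open
col 1: top cell = 'X' → FULL
col 2: top cell = '.' → open
col 3: top cell = 'O' → FULL
col 4: top cell = '.' → open
col 5: top cell = '.' → open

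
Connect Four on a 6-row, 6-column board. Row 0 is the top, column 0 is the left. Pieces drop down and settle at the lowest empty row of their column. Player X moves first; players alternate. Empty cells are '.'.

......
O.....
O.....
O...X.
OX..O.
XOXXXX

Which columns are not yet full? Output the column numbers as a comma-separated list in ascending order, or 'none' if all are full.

Answer: 0,1,2,3,4,5

Derivation:
col 0: top cell = '.' → open
col 1: top cell = '.' → open
col 2: top cell = '.' → open
col 3: top cell = '.' → open
col 4: top cell = '.' → open
col 5: top cell = '.' → open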